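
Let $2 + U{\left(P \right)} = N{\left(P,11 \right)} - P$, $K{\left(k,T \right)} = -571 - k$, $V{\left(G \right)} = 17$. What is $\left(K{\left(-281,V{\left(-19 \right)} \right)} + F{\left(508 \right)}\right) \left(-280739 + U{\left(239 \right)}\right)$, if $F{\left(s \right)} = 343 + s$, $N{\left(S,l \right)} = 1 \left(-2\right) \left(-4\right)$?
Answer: $-157625292$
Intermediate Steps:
$N{\left(S,l \right)} = 8$ ($N{\left(S,l \right)} = \left(-2\right) \left(-4\right) = 8$)
$U{\left(P \right)} = 6 - P$ ($U{\left(P \right)} = -2 - \left(-8 + P\right) = 6 - P$)
$\left(K{\left(-281,V{\left(-19 \right)} \right)} + F{\left(508 \right)}\right) \left(-280739 + U{\left(239 \right)}\right) = \left(\left(-571 - -281\right) + \left(343 + 508\right)\right) \left(-280739 + \left(6 - 239\right)\right) = \left(\left(-571 + 281\right) + 851\right) \left(-280739 + \left(6 - 239\right)\right) = \left(-290 + 851\right) \left(-280739 - 233\right) = 561 \left(-280972\right) = -157625292$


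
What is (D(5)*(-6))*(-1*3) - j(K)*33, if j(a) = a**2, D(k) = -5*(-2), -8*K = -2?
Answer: 2847/16 ≈ 177.94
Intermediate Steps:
K = 1/4 (K = -1/8*(-2) = 1/4 ≈ 0.25000)
D(k) = 10
(D(5)*(-6))*(-1*3) - j(K)*33 = (10*(-6))*(-1*3) - (1/4)**2*33 = -60*(-3) - 33/16 = 180 - 1*33/16 = 180 - 33/16 = 2847/16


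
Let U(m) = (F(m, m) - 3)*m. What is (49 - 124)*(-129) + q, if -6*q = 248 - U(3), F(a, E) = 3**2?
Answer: 28910/3 ≈ 9636.7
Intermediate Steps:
F(a, E) = 9
U(m) = 6*m (U(m) = (9 - 3)*m = 6*m)
q = -115/3 (q = -(248 - 6*3)/6 = -(248 - 1*18)/6 = -(248 - 18)/6 = -1/6*230 = -115/3 ≈ -38.333)
(49 - 124)*(-129) + q = (49 - 124)*(-129) - 115/3 = -75*(-129) - 115/3 = 9675 - 115/3 = 28910/3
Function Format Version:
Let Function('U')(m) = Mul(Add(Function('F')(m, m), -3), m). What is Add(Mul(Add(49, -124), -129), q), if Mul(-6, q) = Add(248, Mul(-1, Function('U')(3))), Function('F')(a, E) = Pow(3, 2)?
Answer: Rational(28910, 3) ≈ 9636.7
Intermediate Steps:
Function('F')(a, E) = 9
Function('U')(m) = Mul(6, m) (Function('U')(m) = Mul(Add(9, -3), m) = Mul(6, m))
q = Rational(-115, 3) (q = Mul(Rational(-1, 6), Add(248, Mul(-1, Mul(6, 3)))) = Mul(Rational(-1, 6), Add(248, Mul(-1, 18))) = Mul(Rational(-1, 6), Add(248, -18)) = Mul(Rational(-1, 6), 230) = Rational(-115, 3) ≈ -38.333)
Add(Mul(Add(49, -124), -129), q) = Add(Mul(Add(49, -124), -129), Rational(-115, 3)) = Add(Mul(-75, -129), Rational(-115, 3)) = Add(9675, Rational(-115, 3)) = Rational(28910, 3)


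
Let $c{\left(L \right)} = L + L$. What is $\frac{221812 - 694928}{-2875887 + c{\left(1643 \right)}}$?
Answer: $\frac{473116}{2872601} \approx 0.1647$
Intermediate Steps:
$c{\left(L \right)} = 2 L$
$\frac{221812 - 694928}{-2875887 + c{\left(1643 \right)}} = \frac{221812 - 694928}{-2875887 + 2 \cdot 1643} = - \frac{473116}{-2875887 + 3286} = - \frac{473116}{-2872601} = \left(-473116\right) \left(- \frac{1}{2872601}\right) = \frac{473116}{2872601}$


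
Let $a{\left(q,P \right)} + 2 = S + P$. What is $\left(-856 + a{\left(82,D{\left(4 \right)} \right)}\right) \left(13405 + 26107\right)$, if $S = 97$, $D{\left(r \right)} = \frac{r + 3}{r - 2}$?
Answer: $-29930340$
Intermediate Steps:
$D{\left(r \right)} = \frac{3 + r}{-2 + r}$
$a{\left(q,P \right)} = 95 + P$ ($a{\left(q,P \right)} = -2 + \left(97 + P\right) = 95 + P$)
$\left(-856 + a{\left(82,D{\left(4 \right)} \right)}\right) \left(13405 + 26107\right) = \left(-856 + \left(95 + \frac{3 + 4}{-2 + 4}\right)\right) \left(13405 + 26107\right) = \left(-856 + \left(95 + \frac{1}{2} \cdot 7\right)\right) 39512 = \left(-856 + \left(95 + \frac{7}{2}\right)\right) 39512 = \left(-856 + \frac{197}{2}\right) 39512 = \left(- \frac{1515}{2}\right) 39512 = -29930340$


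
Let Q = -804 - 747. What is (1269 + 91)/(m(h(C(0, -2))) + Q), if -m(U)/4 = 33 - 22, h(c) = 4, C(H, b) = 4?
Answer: -272/319 ≈ -0.85266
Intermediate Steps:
Q = -1551
m(U) = -44 (m(U) = -4*(33 - 22) = -4*11 = -44)
(1269 + 91)/(m(h(C(0, -2))) + Q) = (1269 + 91)/(-44 - 1551) = 1360/(-1595) = 1360*(-1/1595) = -272/319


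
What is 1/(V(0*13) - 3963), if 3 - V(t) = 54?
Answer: -1/4014 ≈ -0.00024913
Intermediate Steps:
V(t) = -51 (V(t) = 3 - 1*54 = 3 - 54 = -51)
1/(V(0*13) - 3963) = 1/(-51 - 3963) = 1/(-4014) = -1/4014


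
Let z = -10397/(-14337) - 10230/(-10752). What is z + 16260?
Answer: 417793435049/25691904 ≈ 16262.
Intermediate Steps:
z = 43076009/25691904 (z = -10397*(-1/14337) - 10230*(-1/10752) = 10397/14337 + 1705/1792 = 43076009/25691904 ≈ 1.6766)
z + 16260 = 43076009/25691904 + 16260 = 417793435049/25691904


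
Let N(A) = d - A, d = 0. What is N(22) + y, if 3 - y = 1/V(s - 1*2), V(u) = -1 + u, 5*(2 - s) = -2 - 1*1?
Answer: -33/2 ≈ -16.500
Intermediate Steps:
s = 13/5 (s = 2 - (-2 - 1*1)/5 = 2 - (-2 - 1)/5 = 2 - ⅕*(-3) = 2 + ⅗ = 13/5 ≈ 2.6000)
N(A) = -A (N(A) = 0 - A = -A)
y = 11/2 (y = 3 - 1/(-1 + (13/5 - 1*2)) = 3 - 1/(-1 + (13/5 - 2)) = 3 - 1/(-1 + ⅗) = 3 - 1/(-⅖) = 3 - 1*(-5/2) = 3 + 5/2 = 11/2 ≈ 5.5000)
N(22) + y = -1*22 + 11/2 = -22 + 11/2 = -33/2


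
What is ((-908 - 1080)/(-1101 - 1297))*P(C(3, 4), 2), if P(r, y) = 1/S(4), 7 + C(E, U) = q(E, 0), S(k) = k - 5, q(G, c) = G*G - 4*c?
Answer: -994/1199 ≈ -0.82902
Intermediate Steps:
q(G, c) = G² - 4*c
S(k) = -5 + k
C(E, U) = -7 + E² (C(E, U) = -7 + (E² - 4*0) = -7 + (E² + 0) = -7 + E²)
P(r, y) = -1 (P(r, y) = 1/(-5 + 4) = 1/(-1) = -1)
((-908 - 1080)/(-1101 - 1297))*P(C(3, 4), 2) = ((-908 - 1080)/(-1101 - 1297))*(-1) = -1988/(-2398)*(-1) = -1988*(-1/2398)*(-1) = (994/1199)*(-1) = -994/1199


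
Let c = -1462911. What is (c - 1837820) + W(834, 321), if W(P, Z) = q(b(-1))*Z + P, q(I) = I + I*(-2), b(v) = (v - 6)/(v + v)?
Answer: -6602041/2 ≈ -3.3010e+6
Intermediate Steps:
b(v) = (-6 + v)/(2*v) (b(v) = (-6 + v)/((2*v)) = (-6 + v)*(1/(2*v)) = (-6 + v)/(2*v))
q(I) = -I (q(I) = I - 2*I = -I)
W(P, Z) = P - 7*Z/2 (W(P, Z) = (-(-6 - 1)/(2*(-1)))*Z + P = (-(-1)*(-7)/2)*Z + P = (-1*7/2)*Z + P = -7*Z/2 + P = P - 7*Z/2)
(c - 1837820) + W(834, 321) = (-1462911 - 1837820) + (834 - 7/2*321) = -3300731 + (834 - 2247/2) = -3300731 - 579/2 = -6602041/2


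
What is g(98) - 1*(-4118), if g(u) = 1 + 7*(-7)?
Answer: 4070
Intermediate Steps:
g(u) = -48 (g(u) = 1 - 49 = -48)
g(98) - 1*(-4118) = -48 - 1*(-4118) = -48 + 4118 = 4070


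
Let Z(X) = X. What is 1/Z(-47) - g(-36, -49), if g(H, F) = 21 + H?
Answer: 704/47 ≈ 14.979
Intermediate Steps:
1/Z(-47) - g(-36, -49) = 1/(-47) - (21 - 36) = -1/47 - 1*(-15) = -1/47 + 15 = 704/47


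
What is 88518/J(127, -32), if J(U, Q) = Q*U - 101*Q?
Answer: -44259/416 ≈ -106.39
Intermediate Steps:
J(U, Q) = -101*Q + Q*U
88518/J(127, -32) = 88518/((-32*(-101 + 127))) = 88518/((-32*26)) = 88518/(-832) = 88518*(-1/832) = -44259/416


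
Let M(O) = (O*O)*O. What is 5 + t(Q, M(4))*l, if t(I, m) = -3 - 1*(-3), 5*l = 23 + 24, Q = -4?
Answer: 5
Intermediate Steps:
M(O) = O**3 (M(O) = O**2*O = O**3)
l = 47/5 (l = (23 + 24)/5 = (1/5)*47 = 47/5 ≈ 9.4000)
t(I, m) = 0 (t(I, m) = -3 + 3 = 0)
5 + t(Q, M(4))*l = 5 + 0*(47/5) = 5 + 0 = 5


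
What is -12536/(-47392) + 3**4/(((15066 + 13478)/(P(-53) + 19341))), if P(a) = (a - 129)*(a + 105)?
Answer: 1196036909/42273664 ≈ 28.293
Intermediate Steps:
P(a) = (-129 + a)*(105 + a)
-12536/(-47392) + 3**4/(((15066 + 13478)/(P(-53) + 19341))) = -12536/(-47392) + 3**4/(((15066 + 13478)/((-13545 + (-53)**2 - 24*(-53)) + 19341))) = -12536*(-1/47392) + 81/((28544/((-13545 + 2809 + 1272) + 19341))) = 1567/5924 + 81/((28544/(-9464 + 19341))) = 1567/5924 + 81/((28544/9877)) = 1567/5924 + 81/((28544*(1/9877))) = 1567/5924 + 81/(28544/9877) = 1567/5924 + 81*(9877/28544) = 1567/5924 + 800037/28544 = 1196036909/42273664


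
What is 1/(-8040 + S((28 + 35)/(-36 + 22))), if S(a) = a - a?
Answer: -1/8040 ≈ -0.00012438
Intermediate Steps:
S(a) = 0
1/(-8040 + S((28 + 35)/(-36 + 22))) = 1/(-8040 + 0) = 1/(-8040) = -1/8040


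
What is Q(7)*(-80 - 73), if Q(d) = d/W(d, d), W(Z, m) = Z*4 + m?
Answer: -153/5 ≈ -30.600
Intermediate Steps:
W(Z, m) = m + 4*Z (W(Z, m) = 4*Z + m = m + 4*Z)
Q(d) = ⅕ (Q(d) = d/(d + 4*d) = d/((5*d)) = d*(1/(5*d)) = ⅕)
Q(7)*(-80 - 73) = (-80 - 73)/5 = (⅕)*(-153) = -153/5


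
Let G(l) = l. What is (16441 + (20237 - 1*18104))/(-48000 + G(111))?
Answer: -18574/47889 ≈ -0.38786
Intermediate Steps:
(16441 + (20237 - 1*18104))/(-48000 + G(111)) = (16441 + (20237 - 1*18104))/(-48000 + 111) = (16441 + (20237 - 18104))/(-47889) = (16441 + 2133)*(-1/47889) = 18574*(-1/47889) = -18574/47889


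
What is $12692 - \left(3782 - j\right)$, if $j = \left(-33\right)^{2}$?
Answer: $9999$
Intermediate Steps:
$j = 1089$
$12692 - \left(3782 - j\right) = 12692 - \left(3782 - 1089\right) = 12692 - 2693 = 9999$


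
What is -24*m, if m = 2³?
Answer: -192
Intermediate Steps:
m = 8
-24*m = -24*8 = -192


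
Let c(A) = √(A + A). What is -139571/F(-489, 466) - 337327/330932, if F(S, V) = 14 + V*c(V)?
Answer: -16906175294171/16744265352668 - 32520043*√233/50597299 ≈ -10.820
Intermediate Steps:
c(A) = √2*√A (c(A) = √(2*A) = √2*√A)
F(S, V) = 14 + √2*V^(3/2) (F(S, V) = 14 + V*(√2*√V) = 14 + √2*V^(3/2))
-139571/F(-489, 466) - 337327/330932 = -139571/(14 + √2*466^(3/2)) - 337327/330932 = -139571/(14 + √2*(466*√466)) - 337327*1/330932 = -139571/(14 + 932*√233) - 337327/330932 = -337327/330932 - 139571/(14 + 932*√233)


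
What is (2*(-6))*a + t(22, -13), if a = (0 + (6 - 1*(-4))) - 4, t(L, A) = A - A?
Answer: -72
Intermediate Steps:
t(L, A) = 0
a = 6 (a = (0 + (6 + 4)) - 4 = (0 + 10) - 4 = 10 - 4 = 6)
(2*(-6))*a + t(22, -13) = (2*(-6))*6 + 0 = -12*6 + 0 = -72 + 0 = -72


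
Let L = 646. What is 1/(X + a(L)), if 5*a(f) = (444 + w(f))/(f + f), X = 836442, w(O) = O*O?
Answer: 323/270191654 ≈ 1.1954e-6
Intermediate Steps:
w(O) = O²
a(f) = (444 + f²)/(10*f) (a(f) = ((444 + f²)/(f + f))/5 = ((444 + f²)/((2*f)))/5 = ((444 + f²)*(1/(2*f)))/5 = ((444 + f²)/(2*f))/5 = (444 + f²)/(10*f))
1/(X + a(L)) = 1/(836442 + (⅒)*(444 + 646²)/646) = 1/(836442 + (⅒)*(1/646)*(444 + 417316)) = 1/(836442 + (⅒)*(1/646)*417760) = 1/(836442 + 20888/323) = 1/(270191654/323) = 323/270191654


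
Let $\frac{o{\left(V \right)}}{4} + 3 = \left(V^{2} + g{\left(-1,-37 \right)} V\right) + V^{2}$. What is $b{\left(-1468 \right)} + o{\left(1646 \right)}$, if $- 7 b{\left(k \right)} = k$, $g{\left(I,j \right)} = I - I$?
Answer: $\frac{151723080}{7} \approx 2.1675 \cdot 10^{7}$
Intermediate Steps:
$g{\left(I,j \right)} = 0$
$o{\left(V \right)} = -12 + 8 V^{2}$ ($o{\left(V \right)} = -12 + 4 \left(\left(V^{2} + 0 V\right) + V^{2}\right) = -12 + 4 \left(\left(V^{2} + 0\right) + V^{2}\right) = -12 + 4 \left(V^{2} + V^{2}\right) = -12 + 4 \cdot 2 V^{2} = -12 + 8 V^{2}$)
$b{\left(k \right)} = - \frac{k}{7}$
$b{\left(-1468 \right)} + o{\left(1646 \right)} = \left(- \frac{1}{7}\right) \left(-1468\right) - \left(12 - 8 \cdot 1646^{2}\right) = \frac{1468}{7} + \left(-12 + 8 \cdot 2709316\right) = \frac{1468}{7} + \left(-12 + 21674528\right) = \frac{1468}{7} + 21674516 = \frac{151723080}{7}$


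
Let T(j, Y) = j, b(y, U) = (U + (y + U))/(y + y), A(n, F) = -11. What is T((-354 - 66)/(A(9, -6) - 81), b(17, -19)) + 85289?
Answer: 1961752/23 ≈ 85294.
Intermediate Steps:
b(y, U) = (y + 2*U)/(2*y) (b(y, U) = (U + (U + y))/((2*y)) = (y + 2*U)*(1/(2*y)) = (y + 2*U)/(2*y))
T((-354 - 66)/(A(9, -6) - 81), b(17, -19)) + 85289 = (-354 - 66)/(-11 - 81) + 85289 = -420/(-92) + 85289 = -420*(-1/92) + 85289 = 105/23 + 85289 = 1961752/23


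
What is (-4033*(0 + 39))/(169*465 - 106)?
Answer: -157287/78479 ≈ -2.0042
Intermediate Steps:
(-4033*(0 + 39))/(169*465 - 106) = (-4033*39)/(78585 - 106) = -157287/78479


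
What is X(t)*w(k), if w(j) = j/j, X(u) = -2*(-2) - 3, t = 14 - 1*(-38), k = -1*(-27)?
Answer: 1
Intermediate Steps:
k = 27
t = 52 (t = 14 + 38 = 52)
X(u) = 1 (X(u) = 4 - 3 = 1)
w(j) = 1
X(t)*w(k) = 1*1 = 1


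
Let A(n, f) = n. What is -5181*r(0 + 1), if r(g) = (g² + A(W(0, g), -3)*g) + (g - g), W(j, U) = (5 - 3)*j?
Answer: -5181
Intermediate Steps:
W(j, U) = 2*j
r(g) = g² (r(g) = (g² + (2*0)*g) + (g - g) = (g² + 0*g) + 0 = (g² + 0) + 0 = g² + 0 = g²)
-5181*r(0 + 1) = -5181*(0 + 1)² = -5181*1² = -5181*1 = -5181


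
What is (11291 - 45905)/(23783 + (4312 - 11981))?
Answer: -17307/8057 ≈ -2.1481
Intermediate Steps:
(11291 - 45905)/(23783 + (4312 - 11981)) = -34614/(23783 - 7669) = -34614/16114 = -34614*1/16114 = -17307/8057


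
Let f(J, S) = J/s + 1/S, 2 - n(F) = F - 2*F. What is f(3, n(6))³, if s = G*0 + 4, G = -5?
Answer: 343/512 ≈ 0.66992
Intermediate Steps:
n(F) = 2 + F (n(F) = 2 - (F - 2*F) = 2 - (-1)*F = 2 + F)
s = 4 (s = -5*0 + 4 = 0 + 4 = 4)
f(J, S) = 1/S + J/4 (f(J, S) = J/4 + 1/S = 1/S + J/4)
f(3, n(6))³ = (1/(2 + 6) + (¼)*3)³ = (1/8 + ¾)³ = (⅛ + ¾)³ = (7/8)³ = 343/512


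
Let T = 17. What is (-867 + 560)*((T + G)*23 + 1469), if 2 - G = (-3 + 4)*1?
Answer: -578081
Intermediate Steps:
G = 1 (G = 2 - (-3 + 4) = 2 - 1 = 1)
(-867 + 560)*((T + G)*23 + 1469) = (-867 + 560)*((17 + 1)*23 + 1469) = -307*(18*23 + 1469) = -307*(414 + 1469) = -307*1883 = -578081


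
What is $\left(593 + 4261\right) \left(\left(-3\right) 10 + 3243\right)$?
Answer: $15595902$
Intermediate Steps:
$\left(593 + 4261\right) \left(\left(-3\right) 10 + 3243\right) = 4854 \left(-30 + 3243\right) = 4854 \cdot 3213 = 15595902$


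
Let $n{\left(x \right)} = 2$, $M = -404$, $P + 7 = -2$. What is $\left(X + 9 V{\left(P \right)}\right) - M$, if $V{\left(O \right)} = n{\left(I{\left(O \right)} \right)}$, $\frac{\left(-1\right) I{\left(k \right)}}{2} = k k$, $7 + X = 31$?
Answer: $446$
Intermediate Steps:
$X = 24$ ($X = -7 + 31 = 24$)
$I{\left(k \right)} = - 2 k^{2}$ ($I{\left(k \right)} = - 2 k k = - 2 k^{2}$)
$P = -9$ ($P = -7 - 2 = -9$)
$V{\left(O \right)} = 2$
$\left(X + 9 V{\left(P \right)}\right) - M = \left(24 + 9 \cdot 2\right) - -404 = \left(24 + 18\right) + 404 = 42 + 404 = 446$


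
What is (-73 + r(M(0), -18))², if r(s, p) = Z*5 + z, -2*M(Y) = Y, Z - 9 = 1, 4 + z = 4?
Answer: 529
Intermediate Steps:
z = 0 (z = -4 + 4 = 0)
Z = 10 (Z = 9 + 1 = 10)
M(Y) = -Y/2
r(s, p) = 50 (r(s, p) = 10*5 + 0 = 50 + 0 = 50)
(-73 + r(M(0), -18))² = (-73 + 50)² = (-23)² = 529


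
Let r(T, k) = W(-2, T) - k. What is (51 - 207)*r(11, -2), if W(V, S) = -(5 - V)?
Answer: 780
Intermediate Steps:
W(V, S) = -5 + V
r(T, k) = -7 - k (r(T, k) = (-5 - 2) - k = -7 - k)
(51 - 207)*r(11, -2) = (51 - 207)*(-7 - 1*(-2)) = -156*(-7 + 2) = -156*(-5) = 780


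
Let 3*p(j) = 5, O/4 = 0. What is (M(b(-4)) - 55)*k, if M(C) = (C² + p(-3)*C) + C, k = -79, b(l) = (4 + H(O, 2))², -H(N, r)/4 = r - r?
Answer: -57749/3 ≈ -19250.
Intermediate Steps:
O = 0 (O = 4*0 = 0)
p(j) = 5/3 (p(j) = (⅓)*5 = 5/3)
H(N, r) = 0 (H(N, r) = -4*(r - r) = -4*0 = 0)
b(l) = 16 (b(l) = (4 + 0)² = 4² = 16)
M(C) = C² + 8*C/3 (M(C) = (C² + 5*C/3) + C = C² + 8*C/3)
(M(b(-4)) - 55)*k = ((⅓)*16*(8 + 3*16) - 55)*(-79) = ((⅓)*16*(8 + 48) - 55)*(-79) = ((⅓)*16*56 - 55)*(-79) = (896/3 - 55)*(-79) = (731/3)*(-79) = -57749/3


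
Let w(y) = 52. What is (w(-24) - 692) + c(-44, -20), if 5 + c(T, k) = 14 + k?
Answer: -651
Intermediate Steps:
c(T, k) = 9 + k (c(T, k) = -5 + (14 + k) = 9 + k)
(w(-24) - 692) + c(-44, -20) = (52 - 692) + (9 - 20) = -640 - 11 = -651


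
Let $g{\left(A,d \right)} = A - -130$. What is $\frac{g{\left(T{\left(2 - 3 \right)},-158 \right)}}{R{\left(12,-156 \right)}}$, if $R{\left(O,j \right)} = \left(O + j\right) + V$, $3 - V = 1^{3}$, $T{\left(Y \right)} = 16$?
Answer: $- \frac{73}{71} \approx -1.0282$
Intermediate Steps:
$V = 2$ ($V = 3 - 1^{3} = 3 - 1 = 2$)
$R{\left(O,j \right)} = 2 + O + j$ ($R{\left(O,j \right)} = \left(O + j\right) + 2 = 2 + O + j$)
$g{\left(A,d \right)} = 130 + A$ ($g{\left(A,d \right)} = A + 130 = 130 + A$)
$\frac{g{\left(T{\left(2 - 3 \right)},-158 \right)}}{R{\left(12,-156 \right)}} = \frac{130 + 16}{2 + 12 - 156} = \frac{146}{-142} = 146 \left(- \frac{1}{142}\right) = - \frac{73}{71}$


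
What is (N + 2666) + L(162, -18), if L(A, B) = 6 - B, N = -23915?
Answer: -21225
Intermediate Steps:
(N + 2666) + L(162, -18) = (-23915 + 2666) + (6 - 1*(-18)) = -21249 + (6 + 18) = -21249 + 24 = -21225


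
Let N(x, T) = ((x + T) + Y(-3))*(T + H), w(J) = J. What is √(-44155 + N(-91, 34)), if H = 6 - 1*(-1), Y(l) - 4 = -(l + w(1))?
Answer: I*√46246 ≈ 215.05*I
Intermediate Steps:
Y(l) = 3 - l (Y(l) = 4 - (l + 1) = 4 - (1 + l) = 4 + (-1 - l) = 3 - l)
H = 7 (H = 6 + 1 = 7)
N(x, T) = (7 + T)*(6 + T + x) (N(x, T) = ((x + T) + (3 - 1*(-3)))*(T + 7) = ((T + x) + (3 + 3))*(7 + T) = ((T + x) + 6)*(7 + T) = (6 + T + x)*(7 + T) = (7 + T)*(6 + T + x))
√(-44155 + N(-91, 34)) = √(-44155 + (42 + 34² + 7*(-91) + 13*34 + 34*(-91))) = √(-44155 + (42 + 1156 - 637 + 442 - 3094)) = √(-44155 - 2091) = √(-46246) = I*√46246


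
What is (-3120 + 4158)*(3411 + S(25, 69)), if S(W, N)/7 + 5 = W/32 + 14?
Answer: 57787017/16 ≈ 3.6117e+6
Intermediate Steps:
S(W, N) = 63 + 7*W/32 (S(W, N) = -35 + 7*(W/32 + 14) = -35 + 7*(14 + W/32) = -35 + (98 + 7*W/32) = 63 + 7*W/32)
(-3120 + 4158)*(3411 + S(25, 69)) = (-3120 + 4158)*(3411 + (63 + (7/32)*25)) = 1038*(3411 + (63 + 175/32)) = 1038*(3411 + 2191/32) = 1038*(111343/32) = 57787017/16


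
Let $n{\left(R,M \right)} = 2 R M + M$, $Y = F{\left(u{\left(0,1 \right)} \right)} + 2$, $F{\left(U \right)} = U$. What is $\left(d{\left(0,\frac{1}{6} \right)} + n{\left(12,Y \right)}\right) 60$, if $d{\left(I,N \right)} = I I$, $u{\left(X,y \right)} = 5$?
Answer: $10500$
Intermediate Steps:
$d{\left(I,N \right)} = I^{2}$
$Y = 7$ ($Y = 5 + 2 = 7$)
$n{\left(R,M \right)} = M + 2 M R$ ($n{\left(R,M \right)} = 2 M R + M = M + 2 M R$)
$\left(d{\left(0,\frac{1}{6} \right)} + n{\left(12,Y \right)}\right) 60 = \left(0^{2} + 7 \left(1 + 2 \cdot 12\right)\right) 60 = \left(0 + 7 \left(1 + 24\right)\right) 60 = \left(0 + 7 \cdot 25\right) 60 = \left(0 + 175\right) 60 = 175 \cdot 60 = 10500$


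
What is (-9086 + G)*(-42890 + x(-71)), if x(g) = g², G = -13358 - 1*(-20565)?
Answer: 71118271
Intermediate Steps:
G = 7207 (G = -13358 + 20565 = 7207)
(-9086 + G)*(-42890 + x(-71)) = (-9086 + 7207)*(-42890 + (-71)²) = -1879*(-42890 + 5041) = -1879*(-37849) = 71118271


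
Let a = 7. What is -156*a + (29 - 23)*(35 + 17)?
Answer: -780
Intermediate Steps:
-156*a + (29 - 23)*(35 + 17) = -156*7 + (29 - 23)*(35 + 17) = -1092 + 6*52 = -1092 + 312 = -780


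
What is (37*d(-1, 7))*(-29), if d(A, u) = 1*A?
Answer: 1073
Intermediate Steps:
d(A, u) = A
(37*d(-1, 7))*(-29) = (37*(-1))*(-29) = -37*(-29) = 1073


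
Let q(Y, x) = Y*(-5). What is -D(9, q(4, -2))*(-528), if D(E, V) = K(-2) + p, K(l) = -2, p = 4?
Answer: 1056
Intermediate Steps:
q(Y, x) = -5*Y
D(E, V) = 2 (D(E, V) = -2 + 4 = 2)
-D(9, q(4, -2))*(-528) = -1*2*(-528) = -2*(-528) = 1056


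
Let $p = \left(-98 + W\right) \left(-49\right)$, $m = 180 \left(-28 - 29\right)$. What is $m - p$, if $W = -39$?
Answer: $-16973$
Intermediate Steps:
$m = -10260$ ($m = 180 \left(-28 - 29\right) = 180 \left(-57\right) = -10260$)
$p = 6713$ ($p = \left(-98 - 39\right) \left(-49\right) = \left(-137\right) \left(-49\right) = 6713$)
$m - p = -10260 - 6713 = -16973$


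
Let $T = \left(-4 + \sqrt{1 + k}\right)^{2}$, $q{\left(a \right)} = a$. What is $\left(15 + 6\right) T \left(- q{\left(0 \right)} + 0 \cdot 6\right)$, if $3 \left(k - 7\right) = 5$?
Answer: $0$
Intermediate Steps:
$k = \frac{26}{3}$ ($k = 7 + \frac{1}{3} \cdot 5 = 7 + \frac{5}{3} = \frac{26}{3} \approx 8.6667$)
$T = \left(-4 + \frac{\sqrt{87}}{3}\right)^{2}$ ($T = \left(-4 + \sqrt{1 + \frac{26}{3}}\right)^{2} = \left(-4 + \sqrt{\frac{29}{3}}\right)^{2} = \left(-4 + \frac{\sqrt{87}}{3}\right)^{2} \approx 0.79366$)
$\left(15 + 6\right) T \left(- q{\left(0 \right)} + 0 \cdot 6\right) = \left(15 + 6\right) \frac{\left(12 - \sqrt{87}\right)^{2}}{9} \left(\left(-1\right) 0 + 0 \cdot 6\right) = 21 \frac{\left(12 - \sqrt{87}\right)^{2}}{9} \left(0 + 0\right) = \frac{7 \left(12 - \sqrt{87}\right)^{2}}{3} \cdot 0 = 0$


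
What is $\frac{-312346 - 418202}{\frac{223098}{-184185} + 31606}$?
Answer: $- \frac{1601856945}{69299143} \approx -23.115$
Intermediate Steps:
$\frac{-312346 - 418202}{\frac{223098}{-184185} + 31606} = - \frac{730548}{223098 \left(- \frac{1}{184185}\right) + 31606} = - \frac{730548}{- \frac{74366}{61395} + 31606} = - \frac{730548}{\frac{1940376004}{61395}} = \left(-730548\right) \frac{61395}{1940376004} = - \frac{1601856945}{69299143}$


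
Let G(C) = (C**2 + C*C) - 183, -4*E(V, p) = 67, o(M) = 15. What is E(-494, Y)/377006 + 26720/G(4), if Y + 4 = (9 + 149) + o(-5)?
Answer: -40294411397/227711624 ≈ -176.95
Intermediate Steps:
Y = 169 (Y = -4 + ((9 + 149) + 15) = -4 + (158 + 15) = -4 + 173 = 169)
E(V, p) = -67/4 (E(V, p) = -1/4*67 = -67/4)
G(C) = -183 + 2*C**2 (G(C) = (C**2 + C**2) - 183 = 2*C**2 - 183 = -183 + 2*C**2)
E(-494, Y)/377006 + 26720/G(4) = -67/4/377006 + 26720/(-183 + 2*4**2) = -67/4*1/377006 + 26720/(-183 + 2*16) = -67/1508024 + 26720/(-183 + 32) = -67/1508024 + 26720/(-151) = -67/1508024 + 26720*(-1/151) = -67/1508024 - 26720/151 = -40294411397/227711624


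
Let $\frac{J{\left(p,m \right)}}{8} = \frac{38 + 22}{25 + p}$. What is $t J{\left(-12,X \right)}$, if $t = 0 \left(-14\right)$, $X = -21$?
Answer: $0$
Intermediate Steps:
$t = 0$
$J{\left(p,m \right)} = \frac{480}{25 + p}$ ($J{\left(p,m \right)} = 8 \frac{38 + 22}{25 + p} = 8 \frac{60}{25 + p} = \frac{480}{25 + p}$)
$t J{\left(-12,X \right)} = 0 \frac{480}{25 - 12} = 0 \cdot \frac{480}{13} = 0$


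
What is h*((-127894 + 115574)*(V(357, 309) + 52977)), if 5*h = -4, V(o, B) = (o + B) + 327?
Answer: 531928320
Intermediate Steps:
V(o, B) = 327 + B + o (V(o, B) = (B + o) + 327 = 327 + B + o)
h = -⅘ (h = (⅕)*(-4) = -⅘ ≈ -0.80000)
h*((-127894 + 115574)*(V(357, 309) + 52977)) = -4*(-127894 + 115574)*((327 + 309 + 357) + 52977)/5 = -(-9856)*(993 + 52977) = -(-9856)*53970 = -⅘*(-664910400) = 531928320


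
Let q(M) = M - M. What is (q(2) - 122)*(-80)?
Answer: 9760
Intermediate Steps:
q(M) = 0
(q(2) - 122)*(-80) = (0 - 122)*(-80) = -122*(-80) = 9760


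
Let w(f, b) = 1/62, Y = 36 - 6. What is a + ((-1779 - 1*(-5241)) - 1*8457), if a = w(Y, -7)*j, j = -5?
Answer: -309695/62 ≈ -4995.1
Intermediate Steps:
Y = 30
w(f, b) = 1/62
a = -5/62 (a = (1/62)*(-5) = -5/62 ≈ -0.080645)
a + ((-1779 - 1*(-5241)) - 1*8457) = -5/62 + ((-1779 - 1*(-5241)) - 1*8457) = -5/62 + ((-1779 + 5241) - 8457) = -5/62 + (3462 - 8457) = -5/62 - 4995 = -309695/62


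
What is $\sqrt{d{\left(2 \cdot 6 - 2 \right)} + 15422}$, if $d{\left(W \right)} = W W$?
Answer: $\sqrt{15522} \approx 124.59$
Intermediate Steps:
$d{\left(W \right)} = W^{2}$
$\sqrt{d{\left(2 \cdot 6 - 2 \right)} + 15422} = \sqrt{\left(2 \cdot 6 - 2\right)^{2} + 15422} = \sqrt{\left(12 - 2\right)^{2} + 15422} = \sqrt{10^{2} + 15422} = \sqrt{100 + 15422} = \sqrt{15522}$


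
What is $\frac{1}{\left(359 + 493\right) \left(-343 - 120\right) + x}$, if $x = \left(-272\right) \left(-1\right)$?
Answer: $- \frac{1}{394204} \approx -2.5368 \cdot 10^{-6}$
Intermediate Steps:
$x = 272$
$\frac{1}{\left(359 + 493\right) \left(-343 - 120\right) + x} = \frac{1}{\left(359 + 493\right) \left(-343 - 120\right) + 272} = \frac{1}{852 \left(-463\right) + 272} = \frac{1}{-394476 + 272} = \frac{1}{-394204} = - \frac{1}{394204}$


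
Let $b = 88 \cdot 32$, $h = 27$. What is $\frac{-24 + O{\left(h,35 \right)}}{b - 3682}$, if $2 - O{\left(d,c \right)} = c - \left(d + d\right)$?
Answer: $\frac{3}{866} \approx 0.0034642$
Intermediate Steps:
$O{\left(d,c \right)} = 2 - c + 2 d$ ($O{\left(d,c \right)} = 2 - \left(c - \left(d + d\right)\right) = 2 - \left(c - 2 d\right) = 2 - c + 2 d$)
$b = 2816$
$\frac{-24 + O{\left(h,35 \right)}}{b - 3682} = \frac{-24 + \left(2 - 35 + 2 \cdot 27\right)}{2816 - 3682} = \frac{-24 + \left(2 - 35 + 54\right)}{-866} = \left(-24 + 21\right) \left(- \frac{1}{866}\right) = \left(-3\right) \left(- \frac{1}{866}\right) = \frac{3}{866}$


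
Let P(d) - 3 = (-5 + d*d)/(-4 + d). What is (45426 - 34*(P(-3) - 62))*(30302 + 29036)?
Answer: 19709710080/7 ≈ 2.8157e+9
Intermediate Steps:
P(d) = 3 + (-5 + d**2)/(-4 + d) (P(d) = 3 + (-5 + d*d)/(-4 + d) = 3 + (-5 + d**2)/(-4 + d))
(45426 - 34*(P(-3) - 62))*(30302 + 29036) = (45426 - 34*((-17 + (-3)**2 + 3*(-3))/(-4 - 3) - 62))*(30302 + 29036) = (45426 - 34*((-17 + 9 - 9)/(-7) - 62))*59338 = (45426 - 34*(-1/7*(-17) - 62))*59338 = (45426 - 34*(17/7 - 62))*59338 = (45426 - 34*(-417/7))*59338 = (45426 + 14178/7)*59338 = (332160/7)*59338 = 19709710080/7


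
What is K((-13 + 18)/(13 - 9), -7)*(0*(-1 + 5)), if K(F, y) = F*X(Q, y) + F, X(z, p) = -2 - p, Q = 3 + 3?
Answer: 0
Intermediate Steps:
Q = 6
K(F, y) = F + F*(-2 - y) (K(F, y) = F*(-2 - y) + F = F + F*(-2 - y))
K((-13 + 18)/(13 - 9), -7)*(0*(-1 + 5)) = (-(-13 + 18)/(13 - 9)*(1 - 7))*(0*(-1 + 5)) = (-1*5/4*(-6))*(0*4) = -1*5*(¼)*(-6)*0 = -1*5/4*(-6)*0 = (15/2)*0 = 0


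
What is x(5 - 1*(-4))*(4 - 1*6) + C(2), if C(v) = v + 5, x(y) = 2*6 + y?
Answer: -35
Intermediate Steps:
x(y) = 12 + y
C(v) = 5 + v
x(5 - 1*(-4))*(4 - 1*6) + C(2) = (12 + (5 - 1*(-4)))*(4 - 1*6) + (5 + 2) = (12 + (5 + 4))*(4 - 6) + 7 = (12 + 9)*(-2) + 7 = 21*(-2) + 7 = -42 + 7 = -35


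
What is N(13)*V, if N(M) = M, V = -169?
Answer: -2197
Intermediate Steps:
N(13)*V = 13*(-169) = -2197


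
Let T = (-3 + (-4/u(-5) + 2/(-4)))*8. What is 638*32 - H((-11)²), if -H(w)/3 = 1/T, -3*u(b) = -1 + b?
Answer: 898301/44 ≈ 20416.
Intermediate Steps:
u(b) = ⅓ - b/3 (u(b) = -(-1 + b)/3 = ⅓ - b/3)
T = -44 (T = (-3 + (-4/(⅓ - ⅓*(-5)) + 2/(-4)))*8 = (-3 + (-4/(⅓ + 5/3) + 2*(-¼)))*8 = (-3 + (-4/2 - ½))*8 = (-3 + (-4*½ - ½))*8 = (-3 + (-2 - ½))*8 = (-3 - 5/2)*8 = -11/2*8 = -44)
H(w) = 3/44 (H(w) = -3/(-44) = -3*(-1/44) = 3/44)
638*32 - H((-11)²) = 638*32 - 1*3/44 = 20416 - 3/44 = 898301/44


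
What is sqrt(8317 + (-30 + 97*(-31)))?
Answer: 4*sqrt(330) ≈ 72.664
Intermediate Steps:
sqrt(8317 + (-30 + 97*(-31))) = sqrt(8317 + (-30 - 3007)) = sqrt(8317 - 3037) = sqrt(5280) = 4*sqrt(330)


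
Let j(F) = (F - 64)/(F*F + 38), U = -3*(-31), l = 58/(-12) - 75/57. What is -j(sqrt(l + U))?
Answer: 7296/14233 - sqrt(1128714)/14233 ≈ 0.43797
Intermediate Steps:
l = -701/114 (l = 58*(-1/12) - 75*1/57 = -29/6 - 25/19 = -701/114 ≈ -6.1491)
U = 93
j(F) = (-64 + F)/(38 + F**2) (j(F) = (-64 + F)/(F**2 + 38) = (-64 + F)/(38 + F**2))
-j(sqrt(l + U)) = -(-64 + sqrt(-701/114 + 93))/(38 + (sqrt(-701/114 + 93))**2) = -(-64 + sqrt(9901/114))/(38 + (sqrt(9901/114))**2) = -(-64 + sqrt(1128714)/114)/(38 + (sqrt(1128714)/114)**2) = -(-64 + sqrt(1128714)/114)/(38 + 9901/114) = -(-64 + sqrt(1128714)/114)/14233/114 = -114*(-64 + sqrt(1128714)/114)/14233 = -(-7296/14233 + sqrt(1128714)/14233) = 7296/14233 - sqrt(1128714)/14233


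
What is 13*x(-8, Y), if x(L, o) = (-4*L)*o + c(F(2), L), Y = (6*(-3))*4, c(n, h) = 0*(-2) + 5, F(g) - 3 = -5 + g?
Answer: -29887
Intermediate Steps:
F(g) = -2 + g (F(g) = 3 + (-5 + g) = -2 + g)
c(n, h) = 5 (c(n, h) = 0 + 5 = 5)
Y = -72 (Y = -18*4 = -72)
x(L, o) = 5 - 4*L*o (x(L, o) = (-4*L)*o + 5 = -4*L*o + 5 = 5 - 4*L*o)
13*x(-8, Y) = 13*(5 - 4*(-8)*(-72)) = 13*(5 - 2304) = 13*(-2299) = -29887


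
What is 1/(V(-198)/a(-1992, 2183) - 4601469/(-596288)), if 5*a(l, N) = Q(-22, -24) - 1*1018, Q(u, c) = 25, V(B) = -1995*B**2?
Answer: 197371328/77729631636639 ≈ 2.5392e-6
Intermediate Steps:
a(l, N) = -993/5 (a(l, N) = (25 - 1*1018)/5 = (25 - 1018)/5 = (1/5)*(-993) = -993/5)
1/(V(-198)/a(-1992, 2183) - 4601469/(-596288)) = 1/((-1995*(-198)**2)/(-993/5) - 4601469/(-596288)) = 1/(-1995*39204*(-5/993) - 4601469*(-1/596288)) = 1/(-78211980*(-5/993) + 4601469/596288) = 1/(130353300/331 + 4601469/596288) = 1/(77729631636639/197371328) = 197371328/77729631636639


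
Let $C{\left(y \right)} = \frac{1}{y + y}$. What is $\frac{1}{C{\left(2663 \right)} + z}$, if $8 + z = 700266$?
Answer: $\frac{5326}{3729574109} \approx 1.428 \cdot 10^{-6}$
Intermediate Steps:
$C{\left(y \right)} = \frac{1}{2 y}$
$z = 700258$ ($z = -8 + 700266 = 700258$)
$\frac{1}{C{\left(2663 \right)} + z} = \frac{1}{\frac{1}{2 \cdot 2663} + 700258} = \frac{1}{\frac{1}{2} \cdot \frac{1}{2663} + 700258} = \frac{1}{\frac{1}{5326} + 700258} = \frac{1}{\frac{3729574109}{5326}} = \frac{5326}{3729574109}$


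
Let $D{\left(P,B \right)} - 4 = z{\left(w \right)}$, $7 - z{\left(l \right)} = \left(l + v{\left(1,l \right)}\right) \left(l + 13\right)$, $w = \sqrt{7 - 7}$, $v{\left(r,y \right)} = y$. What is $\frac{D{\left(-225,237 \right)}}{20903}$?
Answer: $\frac{11}{20903} \approx 0.00052624$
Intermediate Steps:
$w = 0$ ($w = \sqrt{0} = 0$)
$z{\left(l \right)} = 7 - 2 l \left(13 + l\right)$ ($z{\left(l \right)} = 7 - \left(l + l\right) \left(l + 13\right) = 7 - 2 l \left(13 + l\right)$)
$D{\left(P,B \right)} = 11$ ($D{\left(P,B \right)} = 4 - \left(-7 + 2 \cdot 0^{2}\right) = 4 + \left(7 + 0 - 0\right) = 4 + \left(7 + 0 + 0\right) = 4 + 7 = 11$)
$\frac{D{\left(-225,237 \right)}}{20903} = \frac{11}{20903}$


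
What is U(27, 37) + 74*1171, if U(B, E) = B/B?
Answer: 86655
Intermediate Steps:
U(B, E) = 1
U(27, 37) + 74*1171 = 1 + 74*1171 = 1 + 86654 = 86655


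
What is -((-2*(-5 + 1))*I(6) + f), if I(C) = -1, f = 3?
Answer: 5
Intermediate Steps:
-((-2*(-5 + 1))*I(6) + f) = -(-2*(-5 + 1)*(-1) + 3) = -(-2*(-4)*(-1) + 3) = -(8*(-1) + 3) = -(-8 + 3) = -1*(-5) = 5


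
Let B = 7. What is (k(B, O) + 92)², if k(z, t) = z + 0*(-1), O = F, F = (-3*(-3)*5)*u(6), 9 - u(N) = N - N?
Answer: 9801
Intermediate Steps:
u(N) = 9 (u(N) = 9 - (N - N) = 9 - 1*0 = 9 + 0 = 9)
F = 405 (F = (-3*(-3)*5)*9 = (9*5)*9 = 45*9 = 405)
O = 405
k(z, t) = z (k(z, t) = z + 0 = z)
(k(B, O) + 92)² = (7 + 92)² = 99² = 9801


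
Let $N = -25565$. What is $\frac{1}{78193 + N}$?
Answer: $\frac{1}{52628} \approx 1.9001 \cdot 10^{-5}$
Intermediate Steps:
$\frac{1}{78193 + N} = \frac{1}{78193 - 25565} = \frac{1}{52628}$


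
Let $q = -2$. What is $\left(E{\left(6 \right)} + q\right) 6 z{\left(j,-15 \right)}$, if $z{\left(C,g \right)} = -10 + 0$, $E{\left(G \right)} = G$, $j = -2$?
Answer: $-240$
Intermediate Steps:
$z{\left(C,g \right)} = -10$
$\left(E{\left(6 \right)} + q\right) 6 z{\left(j,-15 \right)} = \left(6 - 2\right) 6 \left(-10\right) = 4 \cdot 6 \left(-10\right) = 24 \left(-10\right) = -240$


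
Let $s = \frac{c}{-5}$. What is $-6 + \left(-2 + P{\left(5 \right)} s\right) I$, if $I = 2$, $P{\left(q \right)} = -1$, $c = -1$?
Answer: $- \frac{52}{5} \approx -10.4$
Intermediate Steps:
$s = \frac{1}{5}$ ($s = - \frac{1}{-5} = \left(-1\right) \left(- \frac{1}{5}\right) = \frac{1}{5} \approx 0.2$)
$-6 + \left(-2 + P{\left(5 \right)} s\right) I = -6 + \left(-2 - \frac{1}{5}\right) 2 = -6 - \frac{22}{5} = - \frac{52}{5}$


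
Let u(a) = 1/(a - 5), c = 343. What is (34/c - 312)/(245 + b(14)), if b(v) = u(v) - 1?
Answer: -962838/753571 ≈ -1.2777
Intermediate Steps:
u(a) = 1/(-5 + a)
b(v) = -1 + 1/(-5 + v) (b(v) = 1/(-5 + v) - 1 = -1 + 1/(-5 + v))
(34/c - 312)/(245 + b(14)) = (34/343 - 312)/(245 + (6 - 1*14)/(-5 + 14)) = (34*(1/343) - 312)/(245 + (6 - 14)/9) = (34/343 - 312)/(245 + (⅑)*(-8)) = -106982/(343*(245 - 8/9)) = -106982/(343*2197/9) = -106982/343*9/2197 = -962838/753571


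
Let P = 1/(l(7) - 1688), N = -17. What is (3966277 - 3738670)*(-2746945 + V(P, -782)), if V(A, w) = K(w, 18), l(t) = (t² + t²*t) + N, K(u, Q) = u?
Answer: -625401899289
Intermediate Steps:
l(t) = -17 + t² + t³ (l(t) = (t² + t²*t) - 17 = (t² + t³) - 17 = -17 + t² + t³)
P = -1/1313 (P = 1/((-17 + 7² + 7³) - 1688) = 1/((-17 + 49 + 343) - 1688) = 1/(375 - 1688) = 1/(-1313) = -1/1313 ≈ -0.00076161)
V(A, w) = w
(3966277 - 3738670)*(-2746945 + V(P, -782)) = (3966277 - 3738670)*(-2746945 - 782) = 227607*(-2747727) = -625401899289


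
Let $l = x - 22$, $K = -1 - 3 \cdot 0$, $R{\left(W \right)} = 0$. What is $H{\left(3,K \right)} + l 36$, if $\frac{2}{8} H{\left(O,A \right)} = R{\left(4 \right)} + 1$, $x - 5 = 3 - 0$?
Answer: $-500$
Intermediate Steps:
$x = 8$ ($x = 5 + \left(3 - 0\right) = 5 + \left(3 + 0\right) = 5 + 3 = 8$)
$K = -1$ ($K = -1 - 0 = -1 + 0 = -1$)
$l = -14$ ($l = 8 - 22 = -14$)
$H{\left(O,A \right)} = 4$ ($H{\left(O,A \right)} = 4 \left(0 + 1\right) = 4 \cdot 1 = 4$)
$H{\left(3,K \right)} + l 36 = 4 - 504 = -500$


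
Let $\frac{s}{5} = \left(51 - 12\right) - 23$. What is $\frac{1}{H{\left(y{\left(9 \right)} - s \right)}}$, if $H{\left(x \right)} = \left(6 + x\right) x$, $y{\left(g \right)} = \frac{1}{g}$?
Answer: $\frac{81}{478135} \approx 0.00016941$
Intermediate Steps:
$s = 80$ ($s = 5 \left(\left(51 - 12\right) - 23\right) = 5 \left(39 - 23\right) = 5 \cdot 16 = 80$)
$H{\left(x \right)} = x \left(6 + x\right)$
$\frac{1}{H{\left(y{\left(9 \right)} - s \right)}} = \frac{1}{\left(\frac{1}{9} - 80\right) \left(6 + \left(\frac{1}{9} - 80\right)\right)} = \frac{1}{\left(- \frac{719}{9}\right) \left(6 - \frac{719}{9}\right)} = \frac{1}{\left(- \frac{719}{9}\right) \left(- \frac{665}{9}\right)} = \frac{1}{\frac{478135}{81}} = \frac{81}{478135}$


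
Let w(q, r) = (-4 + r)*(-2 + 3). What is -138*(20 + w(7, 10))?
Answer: -3588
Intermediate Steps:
w(q, r) = -4 + r (w(q, r) = (-4 + r)*1 = -4 + r)
-138*(20 + w(7, 10)) = -138*(20 + (-4 + 10)) = -138*(20 + 6) = -138*26 = -3588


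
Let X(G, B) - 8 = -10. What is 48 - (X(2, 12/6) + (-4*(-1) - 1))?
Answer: 47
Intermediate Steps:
X(G, B) = -2 (X(G, B) = 8 - 10 = -2)
48 - (X(2, 12/6) + (-4*(-1) - 1)) = 48 - (-2 + (-4*(-1) - 1)) = 48 - (-2 + (4 - 1)) = 48 - (-2 + 3) = 48 - 1*1 = 48 - 1 = 47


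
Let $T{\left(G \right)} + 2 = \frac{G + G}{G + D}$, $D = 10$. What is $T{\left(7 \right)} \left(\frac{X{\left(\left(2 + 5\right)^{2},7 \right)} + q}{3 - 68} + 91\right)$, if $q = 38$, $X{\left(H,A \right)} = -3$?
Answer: $- \frac{23520}{221} \approx -106.43$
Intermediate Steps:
$T{\left(G \right)} = -2 + \frac{2 G}{10 + G}$ ($T{\left(G \right)} = -2 + \frac{G + G}{G + 10} = -2 + \frac{2 G}{10 + G}$)
$T{\left(7 \right)} \left(\frac{X{\left(\left(2 + 5\right)^{2},7 \right)} + q}{3 - 68} + 91\right) = - \frac{20}{10 + 7} \left(\frac{-3 + 38}{3 - 68} + 91\right) = - \frac{20}{17} \left(\frac{35}{-65} + 91\right) = \left(-20\right) \frac{1}{17} \left(35 \left(- \frac{1}{65}\right) + 91\right) = - \frac{20 \left(- \frac{7}{13} + 91\right)}{17} = \left(- \frac{20}{17}\right) \frac{1176}{13} = - \frac{23520}{221}$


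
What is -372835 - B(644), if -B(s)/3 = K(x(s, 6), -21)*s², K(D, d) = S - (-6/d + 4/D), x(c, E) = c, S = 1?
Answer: 508157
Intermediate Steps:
K(D, d) = 1 - 4/D + 6/d (K(D, d) = 1 - (-6/d + 4/D) = 1 + (-4/D + 6/d) = 1 - 4/D + 6/d)
B(s) = -3*s²*(5/7 - 4/s) (B(s) = -3*(1 - 4/s + 6/(-21))*s² = -3*(1 - 4/s + 6*(-1/21))*s² = -3*(1 - 4/s - 2/7)*s² = -3*(5/7 - 4/s)*s² = -3*s²*(5/7 - 4/s))
-372835 - B(644) = -372835 - 3*644*(28 - 5*644)/7 = -372835 - 3*644*(28 - 3220)/7 = -372835 - 3*644*(-3192)/7 = -372835 - 1*(-880992) = -372835 + 880992 = 508157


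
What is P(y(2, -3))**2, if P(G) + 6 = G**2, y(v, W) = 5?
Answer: 361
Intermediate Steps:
P(G) = -6 + G**2
P(y(2, -3))**2 = (-6 + 5**2)**2 = (-6 + 25)**2 = 19**2 = 361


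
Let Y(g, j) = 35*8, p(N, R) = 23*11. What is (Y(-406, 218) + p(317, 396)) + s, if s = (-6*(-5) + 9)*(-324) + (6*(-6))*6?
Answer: -12319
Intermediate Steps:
p(N, R) = 253
Y(g, j) = 280
s = -12852 (s = (30 + 9)*(-324) - 36*6 = 39*(-324) - 216 = -12636 - 216 = -12852)
(Y(-406, 218) + p(317, 396)) + s = (280 + 253) - 12852 = 533 - 12852 = -12319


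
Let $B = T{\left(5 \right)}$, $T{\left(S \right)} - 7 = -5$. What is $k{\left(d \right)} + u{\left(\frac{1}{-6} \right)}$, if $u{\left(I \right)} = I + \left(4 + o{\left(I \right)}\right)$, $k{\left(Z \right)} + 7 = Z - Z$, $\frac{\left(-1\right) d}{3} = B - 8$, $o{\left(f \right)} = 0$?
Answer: $- \frac{19}{6} \approx -3.1667$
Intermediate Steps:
$T{\left(S \right)} = 2$ ($T{\left(S \right)} = 7 - 5 = 2$)
$B = 2$
$d = 18$ ($d = - 3 \left(2 - 8\right) = \left(-3\right) \left(-6\right) = 18$)
$k{\left(Z \right)} = -7$ ($k{\left(Z \right)} = -7 + \left(Z - Z\right) = -7 + 0 = -7$)
$u{\left(I \right)} = 4 + I$ ($u{\left(I \right)} = I + \left(4 + 0\right) = I + 4 = 4 + I$)
$k{\left(d \right)} + u{\left(\frac{1}{-6} \right)} = -7 + \left(4 + \frac{1}{-6}\right) = -7 + \left(4 - \frac{1}{6}\right) = -7 + \frac{23}{6} = - \frac{19}{6}$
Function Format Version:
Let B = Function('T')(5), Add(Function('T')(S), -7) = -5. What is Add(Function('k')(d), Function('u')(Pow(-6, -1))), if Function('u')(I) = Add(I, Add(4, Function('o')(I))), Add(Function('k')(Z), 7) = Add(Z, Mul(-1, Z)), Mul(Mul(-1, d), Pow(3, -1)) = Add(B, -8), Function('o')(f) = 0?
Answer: Rational(-19, 6) ≈ -3.1667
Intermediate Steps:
Function('T')(S) = 2 (Function('T')(S) = Add(7, -5) = 2)
B = 2
d = 18 (d = Mul(-3, Add(2, -8)) = Mul(-3, -6) = 18)
Function('k')(Z) = -7 (Function('k')(Z) = Add(-7, Add(Z, Mul(-1, Z))) = Add(-7, 0) = -7)
Function('u')(I) = Add(4, I) (Function('u')(I) = Add(I, Add(4, 0)) = Add(I, 4) = Add(4, I))
Add(Function('k')(d), Function('u')(Pow(-6, -1))) = Add(-7, Add(4, Pow(-6, -1))) = Add(-7, Add(4, Rational(-1, 6))) = Add(-7, Rational(23, 6)) = Rational(-19, 6)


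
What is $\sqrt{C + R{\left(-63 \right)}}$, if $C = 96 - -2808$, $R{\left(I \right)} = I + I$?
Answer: $\sqrt{2778} \approx 52.707$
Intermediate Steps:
$R{\left(I \right)} = 2 I$
$C = 2904$ ($C = 96 + 2808 = 2904$)
$\sqrt{C + R{\left(-63 \right)}} = \sqrt{2904 + 2 \left(-63\right)} = \sqrt{2904 - 126} = \sqrt{2778}$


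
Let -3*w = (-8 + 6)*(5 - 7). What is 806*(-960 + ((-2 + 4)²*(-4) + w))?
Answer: -2363192/3 ≈ -7.8773e+5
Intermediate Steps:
w = -4/3 (w = -(-8 + 6)*(5 - 7)/3 = -(-2)*(-2)/3 = -⅓*4 = -4/3 ≈ -1.3333)
806*(-960 + ((-2 + 4)²*(-4) + w)) = 806*(-960 + ((-2 + 4)²*(-4) - 4/3)) = 806*(-960 + (2²*(-4) - 4/3)) = 806*(-960 + (4*(-4) - 4/3)) = 806*(-960 + (-16 - 4/3)) = 806*(-960 - 52/3) = 806*(-2932/3) = -2363192/3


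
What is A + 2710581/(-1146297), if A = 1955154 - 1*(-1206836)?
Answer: 1208192313483/382099 ≈ 3.1620e+6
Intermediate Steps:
A = 3161990 (A = 1955154 + 1206836 = 3161990)
A + 2710581/(-1146297) = 3161990 + 2710581/(-1146297) = 3161990 + 2710581*(-1/1146297) = 3161990 - 903527/382099 = 1208192313483/382099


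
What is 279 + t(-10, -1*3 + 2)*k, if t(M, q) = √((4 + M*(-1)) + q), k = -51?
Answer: 279 - 51*√13 ≈ 95.117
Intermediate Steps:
t(M, q) = √(4 + q - M) (t(M, q) = √((4 - M) + q) = √(4 + q - M))
279 + t(-10, -1*3 + 2)*k = 279 + √(4 + (-1*3 + 2) - 1*(-10))*(-51) = 279 + √(4 + (-3 + 2) + 10)*(-51) = 279 + √(4 - 1 + 10)*(-51) = 279 + √13*(-51) = 279 - 51*√13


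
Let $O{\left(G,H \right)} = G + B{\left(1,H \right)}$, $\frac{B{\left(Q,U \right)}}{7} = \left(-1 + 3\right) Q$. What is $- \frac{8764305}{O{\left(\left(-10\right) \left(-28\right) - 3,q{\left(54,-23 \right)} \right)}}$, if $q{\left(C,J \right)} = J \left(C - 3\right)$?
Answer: $- \frac{2921435}{97} \approx -30118.0$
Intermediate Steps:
$B{\left(Q,U \right)} = 14 Q$ ($B{\left(Q,U \right)} = 7 \left(-1 + 3\right) Q = 7 \cdot 2 Q = 14 Q$)
$q{\left(C,J \right)} = J \left(-3 + C\right)$
$O{\left(G,H \right)} = 14 + G$ ($O{\left(G,H \right)} = G + 14 \cdot 1 = G + 14 = 14 + G$)
$- \frac{8764305}{O{\left(\left(-10\right) \left(-28\right) - 3,q{\left(54,-23 \right)} \right)}} = - \frac{8764305}{14 - -277} = - \frac{8764305}{14 + \left(280 - 3\right)} = - \frac{8764305}{14 + 277} = - \frac{8764305}{291} = \left(-8764305\right) \frac{1}{291} = - \frac{2921435}{97}$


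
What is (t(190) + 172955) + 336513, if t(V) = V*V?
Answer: 545568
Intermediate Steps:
t(V) = V**2
(t(190) + 172955) + 336513 = (190**2 + 172955) + 336513 = (36100 + 172955) + 336513 = 209055 + 336513 = 545568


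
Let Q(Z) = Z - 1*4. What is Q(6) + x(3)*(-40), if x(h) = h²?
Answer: -358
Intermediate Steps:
Q(Z) = -4 + Z (Q(Z) = Z - 4 = -4 + Z)
Q(6) + x(3)*(-40) = (-4 + 6) + 3²*(-40) = 2 + 9*(-40) = 2 - 360 = -358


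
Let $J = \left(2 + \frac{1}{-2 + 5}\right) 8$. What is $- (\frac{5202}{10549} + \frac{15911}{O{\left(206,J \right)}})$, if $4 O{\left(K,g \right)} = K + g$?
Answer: $- \frac{1008823908}{3555013} \approx -283.77$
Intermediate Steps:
$J = \frac{56}{3}$ ($J = \left(2 + \frac{1}{3}\right) 8 = \frac{7}{3} \cdot 8 = \frac{56}{3} \approx 18.667$)
$O{\left(K,g \right)} = \frac{K}{4} + \frac{g}{4}$ ($O{\left(K,g \right)} = \frac{K + g}{4} = \frac{K}{4} + \frac{g}{4}$)
$- (\frac{5202}{10549} + \frac{15911}{O{\left(206,J \right)}}) = - (\frac{5202}{10549} + \frac{15911}{\frac{1}{4} \cdot 206 + \frac{1}{4} \cdot \frac{56}{3}}) = - (5202 \cdot \frac{1}{10549} + \frac{15911}{\frac{103}{2} + \frac{14}{3}}) = - (\frac{5202}{10549} + \frac{15911}{\frac{337}{6}}) = - (\frac{5202}{10549} + 15911 \cdot \frac{6}{337}) = - (\frac{5202}{10549} + \frac{95466}{337}) = \left(-1\right) \frac{1008823908}{3555013} = - \frac{1008823908}{3555013}$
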